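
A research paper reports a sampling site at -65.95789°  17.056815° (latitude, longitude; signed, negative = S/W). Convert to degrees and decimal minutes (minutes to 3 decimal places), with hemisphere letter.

65° 57.473′ S, 17° 3.409′ E

Latitude is negative → S; |value| = 65.957890
Latitude: 65° + 0.957890 × 60 = 65° 57.47340′
Longitude: minutes = (17.056815 − 17) × 60 = 3.40890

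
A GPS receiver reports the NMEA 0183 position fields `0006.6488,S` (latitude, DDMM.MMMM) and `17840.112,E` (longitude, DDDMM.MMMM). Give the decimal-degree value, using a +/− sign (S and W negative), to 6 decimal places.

-0.110813, 178.668533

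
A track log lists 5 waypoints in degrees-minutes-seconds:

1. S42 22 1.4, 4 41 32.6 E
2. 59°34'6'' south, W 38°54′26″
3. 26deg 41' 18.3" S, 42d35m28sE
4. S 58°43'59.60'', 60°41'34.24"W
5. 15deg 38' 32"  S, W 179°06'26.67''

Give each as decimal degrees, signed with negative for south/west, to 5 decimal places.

Point 1:
  φ: 42 + 22/60 + 1.4/3600 = 42.367056
  S → negative
  Longitude: 4 + 41/60 + 32.6/3600 = 4.692389
  E ⇒ keep positive
Point 2:
  Lat: 34′ + 6″ = 34.10000′; 59 + 34.10000/60 = 59.568333
  hemisphere S, so the sign is −
  Lon: 38° + 54/60 + 26/3600 = 38 + 0.900000 + 0.007222 = 38.907222
  W ⇒ negate
Point 3:
  Lat: 26 + 41/60 + 18.3/3600 = 26.688417
  S → negative
  λ: 35′ + 28″ = 35.46667′; 42 + 35.46667/60 = 42.591111
  E ⇒ keep positive
Point 4:
  φ: 58 + 43/60 + 59.6/3600 = 58.733222
  hemisphere S, so the sign is −
  Lon: 41′ + 34.24″ = 41.57067′; 60 + 41.57067/60 = 60.692844
  W → negative
Point 5:
  Lat: 15 + 38/60 + 32/3600 = 15.642222
  S ⇒ negate
  λ: 6′ + 26.67″ = 6.44450′; 179 + 6.44450/60 = 179.107408
  W ⇒ negate

1. -42.36706, 4.69239
2. -59.56833, -38.90722
3. -26.68842, 42.59111
4. -58.73322, -60.69284
5. -15.64222, -179.10741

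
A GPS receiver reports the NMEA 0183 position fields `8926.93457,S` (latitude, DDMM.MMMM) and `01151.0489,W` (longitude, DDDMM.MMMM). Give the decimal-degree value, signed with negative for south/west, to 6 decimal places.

-89.448910, -11.850815

Lat: split at 2 digits → 89° and 26.93457′; 89 + 26.93457/60 = 89.4489095
S ⇒ negate
Longitude: degrees = first 3 digits = 11, minutes = 51.0489; 11 + 51.0489/60 = 11.8508150
W ⇒ negate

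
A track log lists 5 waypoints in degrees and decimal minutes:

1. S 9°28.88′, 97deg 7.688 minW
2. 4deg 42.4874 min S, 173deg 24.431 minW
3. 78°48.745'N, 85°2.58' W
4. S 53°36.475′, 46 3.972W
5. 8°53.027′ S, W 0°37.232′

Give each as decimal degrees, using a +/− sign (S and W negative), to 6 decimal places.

Point 1:
  φ: 9 + 28.88/60 = 9.4813333
  S ⇒ negate
  Lon: 7.688′ = 0.128133°; total 97.1281333
  hemisphere W, so the sign is −
Point 2:
  Latitude: 42.4874′ = 0.708123°; total 4.7081233
  S ⇒ negate
  Lon: 173 + 24.431/60 = 173.4071833
  W ⇒ negate
Point 3:
  Latitude: 78 + 48.745/60 = 78.8124167
  N ⇒ keep positive
  Longitude: 85 + 2.58/60 = 85.0430000
  W ⇒ negate
Point 4:
  Lat: 53 + 36.475/60 = 53.6079167
  S → negative
  Lon: 46 + 3.972/60 = 46.0662000
  W → negative
Point 5:
  Lat: 53.027′ = 0.883783°; total 8.8837833
  S ⇒ negate
  Longitude: 0 + 37.232/60 = 0.6205333
  hemisphere W, so the sign is −

1. -9.481333, -97.128133
2. -4.708123, -173.407183
3. 78.812417, -85.043000
4. -53.607917, -46.066200
5. -8.883783, -0.620533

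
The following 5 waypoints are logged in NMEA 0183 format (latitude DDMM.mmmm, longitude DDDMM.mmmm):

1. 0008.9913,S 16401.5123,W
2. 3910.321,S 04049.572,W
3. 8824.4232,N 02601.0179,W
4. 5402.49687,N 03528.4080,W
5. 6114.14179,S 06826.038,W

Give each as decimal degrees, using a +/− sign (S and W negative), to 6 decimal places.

1. -0.149855, -164.025205
2. -39.172017, -40.826200
3. 88.407053, -26.016965
4. 54.041615, -35.473467
5. -61.235697, -68.433967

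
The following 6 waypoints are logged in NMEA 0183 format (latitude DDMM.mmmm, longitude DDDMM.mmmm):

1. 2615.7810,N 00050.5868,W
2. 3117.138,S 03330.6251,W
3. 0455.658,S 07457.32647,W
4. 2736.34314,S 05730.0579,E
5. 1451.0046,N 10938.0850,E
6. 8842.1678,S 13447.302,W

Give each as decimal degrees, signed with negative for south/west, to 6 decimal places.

1. 26.263017, -0.843113
2. -31.285633, -33.510418
3. -4.927633, -74.955441
4. -27.605719, 57.500965
5. 14.850077, 109.634750
6. -88.702797, -134.788367

Point 1:
  φ: split at 2 digits → 26° and 15.781′; 26 + 15.781/60 = 26.2630167
  N → positive
  Longitude: split at 3 digits → 000° and 50.5868′; 0 + 50.5868/60 = 0.8431133
  W ⇒ negate
Point 2:
  φ: degrees = first 2 digits = 31, minutes = 17.138; 31 + 17.138/60 = 31.2856333
  S → negative
  λ: split at 3 digits → 033° and 30.6251′; 33 + 30.6251/60 = 33.5104183
  W → negative
Point 3:
  Latitude: degrees = first 2 digits = 4, minutes = 55.658; 4 + 55.658/60 = 4.9276333
  S ⇒ negate
  Longitude: degrees = first 3 digits = 74, minutes = 57.32647; 74 + 57.32647/60 = 74.9554412
  W ⇒ negate
Point 4:
  Latitude: degrees = first 2 digits = 27, minutes = 36.34314; 27 + 36.34314/60 = 27.6057190
  hemisphere S, so the sign is −
  Longitude: degrees = first 3 digits = 57, minutes = 30.0579; 57 + 30.0579/60 = 57.5009650
  E ⇒ keep positive
Point 5:
  Lat: degrees = first 2 digits = 14, minutes = 51.0046; 14 + 51.0046/60 = 14.8500767
  N ⇒ keep positive
  λ: degrees = first 3 digits = 109, minutes = 38.085; 109 + 38.085/60 = 109.6347500
  E → positive
Point 6:
  Latitude: degrees = first 2 digits = 88, minutes = 42.1678; 88 + 42.1678/60 = 88.7027967
  S → negative
  λ: split at 3 digits → 134° and 47.302′; 134 + 47.302/60 = 134.7883667
  W → negative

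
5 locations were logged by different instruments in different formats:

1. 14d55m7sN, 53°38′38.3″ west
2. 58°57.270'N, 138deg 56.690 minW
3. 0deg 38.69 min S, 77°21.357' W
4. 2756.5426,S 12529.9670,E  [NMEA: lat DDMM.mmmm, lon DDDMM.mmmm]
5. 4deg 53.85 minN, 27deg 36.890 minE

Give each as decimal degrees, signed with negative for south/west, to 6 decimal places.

Point 1:
  Lat: 14° + 55/60 + 7/3600 = 14 + 0.916667 + 0.001944 = 14.9186111
  N ⇒ keep positive
  Lon: 53° + 38/60 + 38.3/3600 = 53 + 0.633333 + 0.010639 = 53.6439722
  W → negative
Point 2:
  Lat: 58 + 57.27/60 = 58.9545000
  N ⇒ keep positive
  Longitude: 138 + 56.69/60 = 138.9448333
  W → negative
Point 3:
  Lat: 38.69′ = 0.644833°; total 0.6448333
  S → negative
  Longitude: 21.357′ = 0.355950°; total 77.3559500
  hemisphere W, so the sign is −
Point 4:
  Latitude: degrees = first 2 digits = 27, minutes = 56.5426; 27 + 56.5426/60 = 27.9423767
  hemisphere S, so the sign is −
  Lon: split at 3 digits → 125° and 29.967′; 125 + 29.967/60 = 125.4994500
  E ⇒ keep positive
Point 5:
  φ: 53.85′ = 0.897500°; total 4.8975000
  N ⇒ keep positive
  λ: 27 + 36.89/60 = 27.6148333
  E → positive

1. 14.918611, -53.643972
2. 58.954500, -138.944833
3. -0.644833, -77.355950
4. -27.942377, 125.499450
5. 4.897500, 27.614833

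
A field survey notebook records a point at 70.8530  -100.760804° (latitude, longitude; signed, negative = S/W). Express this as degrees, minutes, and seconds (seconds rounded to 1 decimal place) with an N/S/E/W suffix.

Latitude: 0.853000° → 51.18000′; 0.18000 × 60 = 10.800″
Longitude is negative → W; |value| = 100.760804
Longitude: 0.760804 × 60 = 45.64824′ → 45′, remainder × 60 = 38.894″

70°51′10.8″ N, 100°45′38.9″ W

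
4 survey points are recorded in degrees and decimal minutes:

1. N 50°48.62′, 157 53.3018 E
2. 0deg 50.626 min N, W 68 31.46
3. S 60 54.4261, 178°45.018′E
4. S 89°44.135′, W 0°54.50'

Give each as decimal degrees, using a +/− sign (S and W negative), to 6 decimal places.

Point 1:
  Lat: 48.62′ = 0.810333°; total 50.8103333
  N ⇒ keep positive
  λ: 157 + 53.3018/60 = 157.8883633
  E ⇒ keep positive
Point 2:
  Latitude: 0 + 50.626/60 = 0.8437667
  N → positive
  Longitude: 31.46′ = 0.524333°; total 68.5243333
  W → negative
Point 3:
  φ: 54.4261′ = 0.907102°; total 60.9071017
  S → negative
  Longitude: 178 + 45.018/60 = 178.7503000
  E ⇒ keep positive
Point 4:
  Lat: 89 + 44.135/60 = 89.7355833
  hemisphere S, so the sign is −
  Longitude: 54.5′ = 0.908333°; total 0.9083333
  W ⇒ negate

1. 50.810333, 157.888363
2. 0.843767, -68.524333
3. -60.907102, 178.750300
4. -89.735583, -0.908333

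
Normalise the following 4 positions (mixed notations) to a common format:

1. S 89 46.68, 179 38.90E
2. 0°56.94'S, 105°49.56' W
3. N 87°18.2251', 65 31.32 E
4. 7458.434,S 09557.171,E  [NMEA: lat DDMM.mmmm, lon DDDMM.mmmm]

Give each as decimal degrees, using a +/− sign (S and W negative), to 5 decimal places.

Point 1:
  Latitude: 89 + 46.68/60 = 89.778000
  S → negative
  Lon: 179 + 38.9/60 = 179.648333
  E ⇒ keep positive
Point 2:
  φ: 0 + 56.94/60 = 0.949000
  S ⇒ negate
  λ: 105 + 49.56/60 = 105.826000
  W → negative
Point 3:
  φ: 18.2251′ = 0.303752°; total 87.303752
  N ⇒ keep positive
  Longitude: 31.32′ = 0.522000°; total 65.522000
  E ⇒ keep positive
Point 4:
  Lat: degrees = first 2 digits = 74, minutes = 58.434; 74 + 58.434/60 = 74.973900
  S → negative
  λ: split at 3 digits → 095° and 57.171′; 95 + 57.171/60 = 95.952850
  E ⇒ keep positive

1. -89.77800, 179.64833
2. -0.94900, -105.82600
3. 87.30375, 65.52200
4. -74.97390, 95.95285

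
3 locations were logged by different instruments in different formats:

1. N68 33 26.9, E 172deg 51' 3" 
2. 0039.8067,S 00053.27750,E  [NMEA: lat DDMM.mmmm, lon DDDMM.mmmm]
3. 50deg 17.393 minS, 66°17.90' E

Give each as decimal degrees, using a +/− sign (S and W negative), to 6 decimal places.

Point 1:
  Latitude: 33′ + 26.9″ = 33.44833′; 68 + 33.44833/60 = 68.5574722
  N ⇒ keep positive
  Lon: 172 + 51/60 + 3/3600 = 172.8508333
  E → positive
Point 2:
  Latitude: split at 2 digits → 00° and 39.8067′; 0 + 39.8067/60 = 0.6634450
  S → negative
  Longitude: split at 3 digits → 000° and 53.2775′; 0 + 53.2775/60 = 0.8879583
  E → positive
Point 3:
  Lat: 50 + 17.393/60 = 50.2898833
  S ⇒ negate
  Longitude: 17.9′ = 0.298333°; total 66.2983333
  E → positive

1. 68.557472, 172.850833
2. -0.663445, 0.887958
3. -50.289883, 66.298333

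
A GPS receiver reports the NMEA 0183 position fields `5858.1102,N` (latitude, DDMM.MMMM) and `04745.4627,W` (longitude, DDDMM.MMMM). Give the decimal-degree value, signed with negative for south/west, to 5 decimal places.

58.96850, -47.75771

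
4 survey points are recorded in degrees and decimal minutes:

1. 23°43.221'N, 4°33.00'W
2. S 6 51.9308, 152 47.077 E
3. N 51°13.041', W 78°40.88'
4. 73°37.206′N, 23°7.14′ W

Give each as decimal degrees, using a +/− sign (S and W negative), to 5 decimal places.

1. 23.72035, -4.55000
2. -6.86551, 152.78462
3. 51.21735, -78.68133
4. 73.62010, -23.11900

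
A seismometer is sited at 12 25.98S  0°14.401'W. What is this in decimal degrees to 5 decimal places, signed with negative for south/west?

-12.43300, -0.24002

Lat: 12 + 25.98/60 = 12.433000
S ⇒ negate
Lon: 0 + 14.401/60 = 0.240017
hemisphere W, so the sign is −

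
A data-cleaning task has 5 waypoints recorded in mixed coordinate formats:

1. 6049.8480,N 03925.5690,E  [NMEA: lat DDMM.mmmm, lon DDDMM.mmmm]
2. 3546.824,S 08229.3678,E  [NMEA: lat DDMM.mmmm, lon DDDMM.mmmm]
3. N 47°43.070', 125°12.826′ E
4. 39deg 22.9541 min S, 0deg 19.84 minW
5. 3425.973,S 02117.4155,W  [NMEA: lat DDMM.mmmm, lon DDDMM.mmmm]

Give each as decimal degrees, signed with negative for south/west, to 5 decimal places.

1. 60.83080, 39.42615
2. -35.78040, 82.48946
3. 47.71783, 125.21377
4. -39.38257, -0.33067
5. -34.43288, -21.29026

Point 1:
  Latitude: split at 2 digits → 60° and 49.848′; 60 + 49.848/60 = 60.830800
  N → positive
  Longitude: split at 3 digits → 039° and 25.569′; 39 + 25.569/60 = 39.426150
  E → positive
Point 2:
  φ: split at 2 digits → 35° and 46.824′; 35 + 46.824/60 = 35.780400
  hemisphere S, so the sign is −
  Lon: split at 3 digits → 082° and 29.3678′; 82 + 29.3678/60 = 82.489463
  E → positive
Point 3:
  φ: 43.07′ = 0.717833°; total 47.717833
  N → positive
  λ: 12.826′ = 0.213767°; total 125.213767
  E ⇒ keep positive
Point 4:
  Lat: 22.9541′ = 0.382568°; total 39.382568
  S ⇒ negate
  Longitude: 0 + 19.84/60 = 0.330667
  W → negative
Point 5:
  Latitude: split at 2 digits → 34° and 25.973′; 34 + 25.973/60 = 34.432883
  S → negative
  Lon: split at 3 digits → 021° and 17.4155′; 21 + 17.4155/60 = 21.290258
  W ⇒ negate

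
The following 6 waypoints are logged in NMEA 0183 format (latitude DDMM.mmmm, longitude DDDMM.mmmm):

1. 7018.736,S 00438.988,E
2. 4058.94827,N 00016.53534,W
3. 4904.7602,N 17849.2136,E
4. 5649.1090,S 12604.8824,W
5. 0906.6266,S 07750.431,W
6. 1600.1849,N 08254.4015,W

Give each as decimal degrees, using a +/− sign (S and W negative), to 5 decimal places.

1. -70.31227, 4.64980
2. 40.98247, -0.27559
3. 49.07934, 178.82023
4. -56.81848, -126.08137
5. -9.11044, -77.84052
6. 16.00308, -82.90669

Point 1:
  φ: split at 2 digits → 70° and 18.736′; 70 + 18.736/60 = 70.312267
  S ⇒ negate
  λ: degrees = first 3 digits = 4, minutes = 38.988; 4 + 38.988/60 = 4.649800
  E → positive
Point 2:
  Latitude: split at 2 digits → 40° and 58.94827′; 40 + 58.94827/60 = 40.982471
  N → positive
  Lon: degrees = first 3 digits = 0, minutes = 16.53534; 0 + 16.53534/60 = 0.275589
  W ⇒ negate
Point 3:
  Latitude: degrees = first 2 digits = 49, minutes = 4.7602; 49 + 4.7602/60 = 49.079337
  N ⇒ keep positive
  Longitude: degrees = first 3 digits = 178, minutes = 49.2136; 178 + 49.2136/60 = 178.820227
  E ⇒ keep positive
Point 4:
  Latitude: degrees = first 2 digits = 56, minutes = 49.109; 56 + 49.109/60 = 56.818483
  S → negative
  λ: degrees = first 3 digits = 126, minutes = 4.8824; 126 + 4.8824/60 = 126.081373
  W → negative
Point 5:
  Lat: split at 2 digits → 09° and 6.6266′; 9 + 6.6266/60 = 9.110443
  hemisphere S, so the sign is −
  λ: split at 3 digits → 077° and 50.431′; 77 + 50.431/60 = 77.840517
  hemisphere W, so the sign is −
Point 6:
  Lat: degrees = first 2 digits = 16, minutes = 0.1849; 16 + 0.1849/60 = 16.003082
  N ⇒ keep positive
  Longitude: degrees = first 3 digits = 82, minutes = 54.4015; 82 + 54.4015/60 = 82.906692
  W ⇒ negate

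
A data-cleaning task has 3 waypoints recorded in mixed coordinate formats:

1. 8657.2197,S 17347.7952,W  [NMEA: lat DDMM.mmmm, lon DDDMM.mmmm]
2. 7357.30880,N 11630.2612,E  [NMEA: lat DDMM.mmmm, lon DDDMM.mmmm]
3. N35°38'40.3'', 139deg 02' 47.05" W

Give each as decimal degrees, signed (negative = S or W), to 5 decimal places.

Point 1:
  Lat: split at 2 digits → 86° and 57.2197′; 86 + 57.2197/60 = 86.953662
  hemisphere S, so the sign is −
  λ: degrees = first 3 digits = 173, minutes = 47.7952; 173 + 47.7952/60 = 173.796587
  W ⇒ negate
Point 2:
  Lat: degrees = first 2 digits = 73, minutes = 57.3088; 73 + 57.3088/60 = 73.955147
  N ⇒ keep positive
  λ: split at 3 digits → 116° and 30.2612′; 116 + 30.2612/60 = 116.504353
  E ⇒ keep positive
Point 3:
  φ: 35° + 38/60 + 40.3/3600 = 35 + 0.633333 + 0.011194 = 35.644528
  N ⇒ keep positive
  λ: 2′ + 47.05″ = 2.78417′; 139 + 2.78417/60 = 139.046403
  hemisphere W, so the sign is −

1. -86.95366, -173.79659
2. 73.95515, 116.50435
3. 35.64453, -139.04640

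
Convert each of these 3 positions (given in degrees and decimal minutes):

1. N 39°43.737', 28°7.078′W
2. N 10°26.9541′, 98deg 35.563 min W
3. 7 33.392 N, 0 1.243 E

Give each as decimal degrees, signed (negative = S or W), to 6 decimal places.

Point 1:
  Latitude: 39 + 43.737/60 = 39.7289500
  N ⇒ keep positive
  Lon: 28 + 7.078/60 = 28.1179667
  W → negative
Point 2:
  Latitude: 10 + 26.9541/60 = 10.4492350
  N ⇒ keep positive
  λ: 98 + 35.563/60 = 98.5927167
  W → negative
Point 3:
  Lat: 7 + 33.392/60 = 7.5565333
  N ⇒ keep positive
  Lon: 1.243′ = 0.020717°; total 0.0207167
  E ⇒ keep positive

1. 39.728950, -28.117967
2. 10.449235, -98.592717
3. 7.556533, 0.020717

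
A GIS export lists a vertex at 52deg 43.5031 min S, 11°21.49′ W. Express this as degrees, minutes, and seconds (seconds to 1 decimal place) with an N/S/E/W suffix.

Latitude: fractional minutes 0.50310 × 60 = 30.186″
Lon: 21.49000′ → 21′ and 0.49000 × 60 = 29.400″

52°43′30.2″ S, 11°21′29.4″ W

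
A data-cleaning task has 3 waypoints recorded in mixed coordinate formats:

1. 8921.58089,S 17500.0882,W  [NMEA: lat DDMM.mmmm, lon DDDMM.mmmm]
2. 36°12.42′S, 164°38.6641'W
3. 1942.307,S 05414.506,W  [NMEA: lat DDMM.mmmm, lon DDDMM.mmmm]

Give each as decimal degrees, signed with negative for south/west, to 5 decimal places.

Point 1:
  Lat: split at 2 digits → 89° and 21.58089′; 89 + 21.58089/60 = 89.359682
  S ⇒ negate
  λ: split at 3 digits → 175° and 0.0882′; 175 + 0.0882/60 = 175.001470
  W → negative
Point 2:
  φ: 12.42′ = 0.207000°; total 36.207000
  hemisphere S, so the sign is −
  Longitude: 38.6641′ = 0.644402°; total 164.644402
  W → negative
Point 3:
  Latitude: degrees = first 2 digits = 19, minutes = 42.307; 19 + 42.307/60 = 19.705117
  hemisphere S, so the sign is −
  λ: degrees = first 3 digits = 54, minutes = 14.506; 54 + 14.506/60 = 54.241767
  hemisphere W, so the sign is −

1. -89.35968, -175.00147
2. -36.20700, -164.64440
3. -19.70512, -54.24177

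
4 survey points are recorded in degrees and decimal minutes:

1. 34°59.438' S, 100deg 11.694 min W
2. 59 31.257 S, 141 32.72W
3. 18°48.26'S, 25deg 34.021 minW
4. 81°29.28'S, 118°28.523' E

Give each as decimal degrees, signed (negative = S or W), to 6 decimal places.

1. -34.990633, -100.194900
2. -59.520950, -141.545333
3. -18.804333, -25.567017
4. -81.488000, 118.475383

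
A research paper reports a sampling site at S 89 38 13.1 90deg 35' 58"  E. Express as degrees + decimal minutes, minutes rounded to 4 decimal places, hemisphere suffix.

Lat: seconds/60 = 0.21833; minutes = 38 + 0.21833 = 38.218333
λ: seconds/60 = 0.96667; minutes = 35 + 0.96667 = 35.966667

89° 38.2183′ S, 90° 35.9667′ E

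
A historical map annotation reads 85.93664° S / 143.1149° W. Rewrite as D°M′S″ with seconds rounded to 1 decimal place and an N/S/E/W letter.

85°56′11.9″ S, 143°06′53.6″ W

Lat: 0.936640° → 56.19840′; 0.19840 × 60 = 11.904″
λ: whole degrees 143; 6.89400′ → 6′ and 53.640″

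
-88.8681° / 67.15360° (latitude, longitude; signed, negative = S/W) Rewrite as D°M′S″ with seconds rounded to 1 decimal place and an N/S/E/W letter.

Latitude is negative → S; |value| = 88.868100
φ: whole degrees 88; 52.08600′ → 52′ and 5.160″
Longitude: whole degrees 67; 9.21600′ → 9′ and 12.960″

88°52′5.2″ S, 67°09′13.0″ E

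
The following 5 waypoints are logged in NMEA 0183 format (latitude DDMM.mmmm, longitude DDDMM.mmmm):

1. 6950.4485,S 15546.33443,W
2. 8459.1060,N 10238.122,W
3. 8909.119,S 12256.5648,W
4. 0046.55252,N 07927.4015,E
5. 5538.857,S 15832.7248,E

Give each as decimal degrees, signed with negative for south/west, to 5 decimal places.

1. -69.84081, -155.77224
2. 84.98510, -102.63537
3. -89.15198, -122.94275
4. 0.77588, 79.45669
5. -55.64762, 158.54541

Point 1:
  Latitude: split at 2 digits → 69° and 50.4485′; 69 + 50.4485/60 = 69.840808
  hemisphere S, so the sign is −
  Longitude: split at 3 digits → 155° and 46.33443′; 155 + 46.33443/60 = 155.772241
  W ⇒ negate
Point 2:
  φ: degrees = first 2 digits = 84, minutes = 59.106; 84 + 59.106/60 = 84.985100
  N → positive
  Longitude: split at 3 digits → 102° and 38.122′; 102 + 38.122/60 = 102.635367
  W ⇒ negate
Point 3:
  Lat: split at 2 digits → 89° and 9.119′; 89 + 9.119/60 = 89.151983
  S → negative
  λ: degrees = first 3 digits = 122, minutes = 56.5648; 122 + 56.5648/60 = 122.942747
  W → negative
Point 4:
  Lat: split at 2 digits → 00° and 46.55252′; 0 + 46.55252/60 = 0.775875
  N → positive
  Lon: split at 3 digits → 079° and 27.4015′; 79 + 27.4015/60 = 79.456692
  E → positive
Point 5:
  Latitude: degrees = first 2 digits = 55, minutes = 38.857; 55 + 38.857/60 = 55.647617
  S ⇒ negate
  Longitude: degrees = first 3 digits = 158, minutes = 32.7248; 158 + 32.7248/60 = 158.545413
  E → positive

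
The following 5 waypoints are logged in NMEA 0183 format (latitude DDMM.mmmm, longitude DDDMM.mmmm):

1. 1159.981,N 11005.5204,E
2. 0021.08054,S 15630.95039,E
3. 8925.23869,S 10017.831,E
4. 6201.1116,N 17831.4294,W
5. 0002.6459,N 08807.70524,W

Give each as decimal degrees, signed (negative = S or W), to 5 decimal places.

1. 11.99968, 110.09201
2. -0.35134, 156.51584
3. -89.42064, 100.29718
4. 62.01853, -178.52382
5. 0.04410, -88.12842

Point 1:
  Lat: degrees = first 2 digits = 11, minutes = 59.981; 11 + 59.981/60 = 11.999683
  N → positive
  Lon: split at 3 digits → 110° and 5.5204′; 110 + 5.5204/60 = 110.092007
  E → positive
Point 2:
  Lat: split at 2 digits → 00° and 21.08054′; 0 + 21.08054/60 = 0.351342
  hemisphere S, so the sign is −
  Lon: degrees = first 3 digits = 156, minutes = 30.95039; 156 + 30.95039/60 = 156.515840
  E ⇒ keep positive
Point 3:
  Latitude: degrees = first 2 digits = 89, minutes = 25.23869; 89 + 25.23869/60 = 89.420645
  hemisphere S, so the sign is −
  Lon: degrees = first 3 digits = 100, minutes = 17.831; 100 + 17.831/60 = 100.297183
  E → positive
Point 4:
  Lat: split at 2 digits → 62° and 1.1116′; 62 + 1.1116/60 = 62.018527
  N → positive
  λ: degrees = first 3 digits = 178, minutes = 31.4294; 178 + 31.4294/60 = 178.523823
  W ⇒ negate
Point 5:
  Lat: split at 2 digits → 00° and 2.6459′; 0 + 2.6459/60 = 0.044098
  N → positive
  λ: split at 3 digits → 088° and 7.70524′; 88 + 7.70524/60 = 88.128421
  hemisphere W, so the sign is −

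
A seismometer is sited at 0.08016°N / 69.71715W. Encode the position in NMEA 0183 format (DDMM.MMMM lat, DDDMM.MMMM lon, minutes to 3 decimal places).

0004.810,N / 06943.029,W

φ: fractional part 0.080160 → 4.80960 minutes
Longitude: minutes = (69.717150 − 69) × 60 = 43.02900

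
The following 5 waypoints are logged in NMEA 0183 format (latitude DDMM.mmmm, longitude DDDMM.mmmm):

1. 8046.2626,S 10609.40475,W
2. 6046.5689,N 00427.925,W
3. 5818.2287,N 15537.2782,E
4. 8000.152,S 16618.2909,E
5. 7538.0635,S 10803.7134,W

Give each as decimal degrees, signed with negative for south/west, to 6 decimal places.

1. -80.771043, -106.156746
2. 60.776148, -4.465417
3. 58.303812, 155.621303
4. -80.002533, 166.304848
5. -75.634392, -108.061890

Point 1:
  Latitude: split at 2 digits → 80° and 46.2626′; 80 + 46.2626/60 = 80.7710433
  S ⇒ negate
  Lon: degrees = first 3 digits = 106, minutes = 9.40475; 106 + 9.40475/60 = 106.1567458
  hemisphere W, so the sign is −
Point 2:
  Lat: degrees = first 2 digits = 60, minutes = 46.5689; 60 + 46.5689/60 = 60.7761483
  N ⇒ keep positive
  λ: degrees = first 3 digits = 4, minutes = 27.925; 4 + 27.925/60 = 4.4654167
  W ⇒ negate
Point 3:
  φ: degrees = first 2 digits = 58, minutes = 18.2287; 58 + 18.2287/60 = 58.3038117
  N → positive
  Lon: degrees = first 3 digits = 155, minutes = 37.2782; 155 + 37.2782/60 = 155.6213033
  E ⇒ keep positive
Point 4:
  Latitude: split at 2 digits → 80° and 0.152′; 80 + 0.152/60 = 80.0025333
  hemisphere S, so the sign is −
  Lon: split at 3 digits → 166° and 18.2909′; 166 + 18.2909/60 = 166.3048483
  E ⇒ keep positive
Point 5:
  Lat: split at 2 digits → 75° and 38.0635′; 75 + 38.0635/60 = 75.6343917
  S ⇒ negate
  Longitude: degrees = first 3 digits = 108, minutes = 3.7134; 108 + 3.7134/60 = 108.0618900
  hemisphere W, so the sign is −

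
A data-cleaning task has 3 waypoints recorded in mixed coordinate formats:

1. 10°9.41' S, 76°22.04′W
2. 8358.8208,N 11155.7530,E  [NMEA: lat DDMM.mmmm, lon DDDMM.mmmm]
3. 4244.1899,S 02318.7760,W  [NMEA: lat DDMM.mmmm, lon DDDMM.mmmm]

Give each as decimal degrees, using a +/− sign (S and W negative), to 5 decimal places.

1. -10.15683, -76.36733
2. 83.98035, 111.92922
3. -42.73650, -23.31293

Point 1:
  Latitude: 10 + 9.41/60 = 10.156833
  S ⇒ negate
  Lon: 76 + 22.04/60 = 76.367333
  W ⇒ negate
Point 2:
  Latitude: degrees = first 2 digits = 83, minutes = 58.8208; 83 + 58.8208/60 = 83.980347
  N → positive
  λ: split at 3 digits → 111° and 55.753′; 111 + 55.753/60 = 111.929217
  E → positive
Point 3:
  Latitude: split at 2 digits → 42° and 44.1899′; 42 + 44.1899/60 = 42.736498
  hemisphere S, so the sign is −
  λ: degrees = first 3 digits = 23, minutes = 18.776; 23 + 18.776/60 = 23.312933
  hemisphere W, so the sign is −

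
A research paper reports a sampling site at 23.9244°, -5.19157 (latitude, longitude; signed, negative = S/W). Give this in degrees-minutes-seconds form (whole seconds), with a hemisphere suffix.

Lat: 0.924400° → 55.46400′; 0.46400 × 60 = 27.84″
Longitude is negative → W; |value| = 5.191570
Lon: whole degrees 5; 11.49420′ → 11′ and 29.65″

23°55′28″ N, 5°11′30″ W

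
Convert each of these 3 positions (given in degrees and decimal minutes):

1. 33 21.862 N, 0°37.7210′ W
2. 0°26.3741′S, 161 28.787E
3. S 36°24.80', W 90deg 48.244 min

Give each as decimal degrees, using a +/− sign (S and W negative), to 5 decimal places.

Point 1:
  Latitude: 21.862′ = 0.364367°; total 33.364367
  N → positive
  Lon: 37.721′ = 0.628683°; total 0.628683
  W ⇒ negate
Point 2:
  Latitude: 26.3741′ = 0.439568°; total 0.439568
  S ⇒ negate
  Lon: 161 + 28.787/60 = 161.479783
  E ⇒ keep positive
Point 3:
  Latitude: 36 + 24.8/60 = 36.413333
  hemisphere S, so the sign is −
  Longitude: 90 + 48.244/60 = 90.804067
  W ⇒ negate

1. 33.36437, -0.62868
2. -0.43957, 161.47978
3. -36.41333, -90.80407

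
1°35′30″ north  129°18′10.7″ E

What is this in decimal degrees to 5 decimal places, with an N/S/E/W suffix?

1.59167° N, 129.30297° E

φ: 35′ + 30″ = 35.50000′; 1 + 35.50000/60 = 1.591667
Longitude: 129 + 18/60 + 10.7/3600 = 129.302972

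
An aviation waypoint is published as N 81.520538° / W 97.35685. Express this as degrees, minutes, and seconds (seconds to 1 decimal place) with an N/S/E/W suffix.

81°31′13.9″ N, 97°21′24.7″ W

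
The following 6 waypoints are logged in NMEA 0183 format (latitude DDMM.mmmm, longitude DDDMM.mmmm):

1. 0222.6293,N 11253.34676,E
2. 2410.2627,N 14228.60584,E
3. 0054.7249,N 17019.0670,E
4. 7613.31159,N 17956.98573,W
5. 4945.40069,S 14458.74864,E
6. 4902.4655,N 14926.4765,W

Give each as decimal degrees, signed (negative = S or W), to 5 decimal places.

Point 1:
  Latitude: degrees = first 2 digits = 2, minutes = 22.6293; 2 + 22.6293/60 = 2.377155
  N ⇒ keep positive
  λ: split at 3 digits → 112° and 53.34676′; 112 + 53.34676/60 = 112.889113
  E → positive
Point 2:
  Latitude: degrees = first 2 digits = 24, minutes = 10.2627; 24 + 10.2627/60 = 24.171045
  N ⇒ keep positive
  λ: split at 3 digits → 142° and 28.60584′; 142 + 28.60584/60 = 142.476764
  E ⇒ keep positive
Point 3:
  Latitude: split at 2 digits → 00° and 54.7249′; 0 + 54.7249/60 = 0.912082
  N → positive
  Lon: degrees = first 3 digits = 170, minutes = 19.067; 170 + 19.067/60 = 170.317783
  E ⇒ keep positive
Point 4:
  Lat: split at 2 digits → 76° and 13.31159′; 76 + 13.31159/60 = 76.221860
  N ⇒ keep positive
  λ: split at 3 digits → 179° and 56.98573′; 179 + 56.98573/60 = 179.949762
  W ⇒ negate
Point 5:
  φ: degrees = first 2 digits = 49, minutes = 45.40069; 49 + 45.40069/60 = 49.756678
  S → negative
  λ: degrees = first 3 digits = 144, minutes = 58.74864; 144 + 58.74864/60 = 144.979144
  E → positive
Point 6:
  Latitude: degrees = first 2 digits = 49, minutes = 2.4655; 49 + 2.4655/60 = 49.041092
  N → positive
  λ: degrees = first 3 digits = 149, minutes = 26.4765; 149 + 26.4765/60 = 149.441275
  W ⇒ negate

1. 2.37716, 112.88911
2. 24.17105, 142.47676
3. 0.91208, 170.31778
4. 76.22186, -179.94976
5. -49.75668, 144.97914
6. 49.04109, -149.44128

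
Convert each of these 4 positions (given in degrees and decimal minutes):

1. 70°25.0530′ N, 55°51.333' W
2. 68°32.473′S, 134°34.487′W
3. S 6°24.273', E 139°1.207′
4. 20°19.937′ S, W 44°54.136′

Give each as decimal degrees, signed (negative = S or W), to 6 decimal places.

1. 70.417550, -55.855550
2. -68.541217, -134.574783
3. -6.404550, 139.020117
4. -20.332283, -44.902267

Point 1:
  φ: 25.053′ = 0.417550°; total 70.4175500
  N ⇒ keep positive
  Longitude: 55 + 51.333/60 = 55.8555500
  hemisphere W, so the sign is −
Point 2:
  Latitude: 32.473′ = 0.541217°; total 68.5412167
  S → negative
  Lon: 134 + 34.487/60 = 134.5747833
  W ⇒ negate
Point 3:
  φ: 6 + 24.273/60 = 6.4045500
  S → negative
  Lon: 139 + 1.207/60 = 139.0201167
  E → positive
Point 4:
  Latitude: 19.937′ = 0.332283°; total 20.3322833
  hemisphere S, so the sign is −
  Longitude: 54.136′ = 0.902267°; total 44.9022667
  hemisphere W, so the sign is −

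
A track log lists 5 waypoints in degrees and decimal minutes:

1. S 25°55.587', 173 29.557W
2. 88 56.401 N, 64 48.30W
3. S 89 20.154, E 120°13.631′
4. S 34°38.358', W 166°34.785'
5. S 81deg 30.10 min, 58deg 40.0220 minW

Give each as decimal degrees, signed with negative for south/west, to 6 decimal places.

1. -25.926450, -173.492617
2. 88.940017, -64.805000
3. -89.335900, 120.227183
4. -34.639300, -166.579750
5. -81.501667, -58.667033

Point 1:
  φ: 55.587′ = 0.926450°; total 25.9264500
  hemisphere S, so the sign is −
  Longitude: 29.557′ = 0.492617°; total 173.4926167
  hemisphere W, so the sign is −
Point 2:
  Lat: 88 + 56.401/60 = 88.9400167
  N ⇒ keep positive
  Longitude: 64 + 48.3/60 = 64.8050000
  W → negative
Point 3:
  Lat: 89 + 20.154/60 = 89.3359000
  S ⇒ negate
  Lon: 13.631′ = 0.227183°; total 120.2271833
  E → positive
Point 4:
  φ: 34 + 38.358/60 = 34.6393000
  S → negative
  Longitude: 34.785′ = 0.579750°; total 166.5797500
  W ⇒ negate
Point 5:
  φ: 81 + 30.1/60 = 81.5016667
  S ⇒ negate
  λ: 40.022′ = 0.667033°; total 58.6670333
  hemisphere W, so the sign is −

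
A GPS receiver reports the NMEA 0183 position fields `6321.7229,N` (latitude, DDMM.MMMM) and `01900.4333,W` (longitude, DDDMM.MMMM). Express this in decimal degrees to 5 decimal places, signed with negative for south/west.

Latitude: split at 2 digits → 63° and 21.7229′; 63 + 21.7229/60 = 63.362048
N ⇒ keep positive
Lon: degrees = first 3 digits = 19, minutes = 0.4333; 19 + 0.4333/60 = 19.007222
W ⇒ negate

63.36205, -19.00722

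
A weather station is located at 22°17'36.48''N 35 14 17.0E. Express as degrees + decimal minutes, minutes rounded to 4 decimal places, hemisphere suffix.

22° 17.6080′ N, 35° 14.2833′ E

φ: seconds/60 = 0.60800; minutes = 17 + 0.60800 = 17.608000
λ: seconds/60 = 0.28333; minutes = 14 + 0.28333 = 14.283333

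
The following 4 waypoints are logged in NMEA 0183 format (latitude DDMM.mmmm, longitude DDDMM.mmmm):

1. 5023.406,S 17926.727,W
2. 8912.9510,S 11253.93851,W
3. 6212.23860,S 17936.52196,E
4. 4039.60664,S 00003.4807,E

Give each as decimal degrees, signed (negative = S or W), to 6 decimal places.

1. -50.390100, -179.445450
2. -89.215850, -112.898975
3. -62.203977, 179.608699
4. -40.660111, 0.058012

Point 1:
  φ: split at 2 digits → 50° and 23.406′; 50 + 23.406/60 = 50.3901000
  hemisphere S, so the sign is −
  Longitude: degrees = first 3 digits = 179, minutes = 26.727; 179 + 26.727/60 = 179.4454500
  W → negative
Point 2:
  φ: degrees = first 2 digits = 89, minutes = 12.951; 89 + 12.951/60 = 89.2158500
  S → negative
  Lon: split at 3 digits → 112° and 53.93851′; 112 + 53.93851/60 = 112.8989752
  hemisphere W, so the sign is −
Point 3:
  Lat: split at 2 digits → 62° and 12.2386′; 62 + 12.2386/60 = 62.2039767
  S ⇒ negate
  Lon: split at 3 digits → 179° and 36.52196′; 179 + 36.52196/60 = 179.6086993
  E → positive
Point 4:
  Latitude: split at 2 digits → 40° and 39.60664′; 40 + 39.60664/60 = 40.6601107
  S ⇒ negate
  Lon: degrees = first 3 digits = 0, minutes = 3.4807; 0 + 3.4807/60 = 0.0580117
  E → positive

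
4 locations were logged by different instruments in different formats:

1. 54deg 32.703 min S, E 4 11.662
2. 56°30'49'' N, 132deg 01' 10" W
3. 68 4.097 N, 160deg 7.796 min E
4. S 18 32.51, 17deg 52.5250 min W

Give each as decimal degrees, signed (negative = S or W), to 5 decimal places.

1. -54.54505, 4.19437
2. 56.51361, -132.01944
3. 68.06828, 160.12993
4. -18.54183, -17.87542

Point 1:
  Latitude: 54 + 32.703/60 = 54.545050
  S ⇒ negate
  λ: 11.662′ = 0.194367°; total 4.194367
  E → positive
Point 2:
  Lat: 56 + 30/60 + 49/3600 = 56.513611
  N → positive
  Longitude: 1′ + 10″ = 1.16667′; 132 + 1.16667/60 = 132.019444
  W → negative
Point 3:
  Lat: 68 + 4.097/60 = 68.068283
  N → positive
  Longitude: 160 + 7.796/60 = 160.129933
  E → positive
Point 4:
  φ: 18 + 32.51/60 = 18.541833
  S ⇒ negate
  Longitude: 52.525′ = 0.875417°; total 17.875417
  W → negative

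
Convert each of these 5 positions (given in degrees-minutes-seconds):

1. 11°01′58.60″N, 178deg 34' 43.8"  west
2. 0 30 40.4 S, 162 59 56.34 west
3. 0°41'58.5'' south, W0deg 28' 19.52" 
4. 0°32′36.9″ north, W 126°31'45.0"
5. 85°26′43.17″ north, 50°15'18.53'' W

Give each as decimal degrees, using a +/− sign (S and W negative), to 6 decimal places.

Point 1:
  φ: 11 + 1/60 + 58.6/3600 = 11.0329444
  N → positive
  Longitude: 178° + 34/60 + 43.8/3600 = 178 + 0.566667 + 0.012167 = 178.5788333
  W → negative
Point 2:
  Latitude: 0° + 30/60 + 40.4/3600 = 0 + 0.500000 + 0.011222 = 0.5112222
  S ⇒ negate
  Lon: 162 + 59/60 + 56.34/3600 = 162.9989833
  hemisphere W, so the sign is −
Point 3:
  φ: 0 + 41/60 + 58.5/3600 = 0.6995833
  hemisphere S, so the sign is −
  Lon: 0 + 28/60 + 19.52/3600 = 0.4720889
  W → negative
Point 4:
  φ: 0 + 32/60 + 36.9/3600 = 0.5435833
  N ⇒ keep positive
  Longitude: 126 + 31/60 + 45/3600 = 126.5291667
  hemisphere W, so the sign is −
Point 5:
  Lat: 85 + 26/60 + 43.17/3600 = 85.4453250
  N → positive
  λ: 50 + 15/60 + 18.53/3600 = 50.2551472
  W ⇒ negate

1. 11.032944, -178.578833
2. -0.511222, -162.998983
3. -0.699583, -0.472089
4. 0.543583, -126.529167
5. 85.445325, -50.255147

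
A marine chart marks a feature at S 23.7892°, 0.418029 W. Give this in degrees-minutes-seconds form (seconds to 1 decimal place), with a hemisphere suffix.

23°47′21.1″ S, 0°25′4.9″ W

Latitude: 0.789200 × 60 = 47.35200′ → 47′, remainder × 60 = 21.120″
λ: 0.418029 × 60 = 25.08174′ → 25′, remainder × 60 = 4.904″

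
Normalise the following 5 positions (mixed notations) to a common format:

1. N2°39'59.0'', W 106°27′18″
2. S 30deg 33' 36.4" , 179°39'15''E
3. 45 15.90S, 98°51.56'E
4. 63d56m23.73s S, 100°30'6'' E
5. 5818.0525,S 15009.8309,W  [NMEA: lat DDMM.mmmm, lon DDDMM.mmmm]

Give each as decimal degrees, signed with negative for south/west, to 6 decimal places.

1. 2.666389, -106.455000
2. -30.560111, 179.654167
3. -45.265000, 98.859333
4. -63.939925, 100.501667
5. -58.300875, -150.163848

Point 1:
  Lat: 2 + 39/60 + 59/3600 = 2.6663889
  N → positive
  Lon: 27′ + 18″ = 27.30000′; 106 + 27.30000/60 = 106.4550000
  W ⇒ negate
Point 2:
  Lat: 30 + 33/60 + 36.4/3600 = 30.5601111
  S → negative
  Lon: 179 + 39/60 + 15/3600 = 179.6541667
  E ⇒ keep positive
Point 3:
  Lat: 45 + 15.9/60 = 45.2650000
  S → negative
  Longitude: 51.56′ = 0.859333°; total 98.8593333
  E ⇒ keep positive
Point 4:
  Latitude: 63° + 56/60 + 23.73/3600 = 63 + 0.933333 + 0.006592 = 63.9399250
  S → negative
  Lon: 100° + 30/60 + 6/3600 = 100 + 0.500000 + 0.001667 = 100.5016667
  E ⇒ keep positive
Point 5:
  Latitude: degrees = first 2 digits = 58, minutes = 18.0525; 58 + 18.0525/60 = 58.3008750
  hemisphere S, so the sign is −
  λ: split at 3 digits → 150° and 9.8309′; 150 + 9.8309/60 = 150.1638483
  W → negative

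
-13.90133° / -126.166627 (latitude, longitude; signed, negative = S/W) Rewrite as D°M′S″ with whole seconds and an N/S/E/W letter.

13°54′5″ S, 126°10′0″ W

Latitude is negative → S; |value| = 13.901330
Latitude: 0.901330 × 60 = 54.07980′ → 54′, remainder × 60 = 4.79″
Longitude is negative → W; |value| = 126.166627
Longitude: 0.166627° → 9.99762′; 0.99762 × 60 = 59.86″
rounding gives 60″ → carry → 126°10′0″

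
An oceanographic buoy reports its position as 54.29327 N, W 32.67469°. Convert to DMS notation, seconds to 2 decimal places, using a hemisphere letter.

54°17′35.77″ N, 32°40′28.88″ W

Latitude: 0.293270 × 60 = 17.59620′ → 17′, remainder × 60 = 35.7720″
Lon: 0.674690 × 60 = 40.48140′ → 40′, remainder × 60 = 28.8840″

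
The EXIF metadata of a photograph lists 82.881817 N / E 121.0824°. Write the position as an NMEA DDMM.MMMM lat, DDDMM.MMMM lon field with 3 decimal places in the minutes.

Lat: minutes = (82.881817 − 82) × 60 = 52.90902
λ: 121° + 0.082400 × 60 = 121° 4.94400′

8252.909,N / 12104.944,E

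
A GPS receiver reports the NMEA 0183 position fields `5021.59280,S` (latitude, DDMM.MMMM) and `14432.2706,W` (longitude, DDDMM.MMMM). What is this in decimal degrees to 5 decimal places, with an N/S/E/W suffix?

50.35988° S, 144.53784° W

Latitude: split at 2 digits → 50° and 21.5928′; 50 + 21.5928/60 = 50.359880
Lon: degrees = first 3 digits = 144, minutes = 32.2706; 144 + 32.2706/60 = 144.537843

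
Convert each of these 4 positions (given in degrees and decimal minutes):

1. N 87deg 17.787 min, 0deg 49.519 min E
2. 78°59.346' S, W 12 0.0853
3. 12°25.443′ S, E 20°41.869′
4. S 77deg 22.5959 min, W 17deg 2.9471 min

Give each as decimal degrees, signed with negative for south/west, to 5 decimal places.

Point 1:
  φ: 17.787′ = 0.296450°; total 87.296450
  N ⇒ keep positive
  λ: 49.519′ = 0.825317°; total 0.825317
  E → positive
Point 2:
  Lat: 78 + 59.346/60 = 78.989100
  hemisphere S, so the sign is −
  Lon: 0.0853′ = 0.001422°; total 12.001422
  W → negative
Point 3:
  Latitude: 25.443′ = 0.424050°; total 12.424050
  S → negative
  λ: 41.869′ = 0.697817°; total 20.697817
  E → positive
Point 4:
  φ: 77 + 22.5959/60 = 77.376598
  hemisphere S, so the sign is −
  Lon: 2.9471′ = 0.049118°; total 17.049118
  W ⇒ negate

1. 87.29645, 0.82532
2. -78.98910, -12.00142
3. -12.42405, 20.69782
4. -77.37660, -17.04912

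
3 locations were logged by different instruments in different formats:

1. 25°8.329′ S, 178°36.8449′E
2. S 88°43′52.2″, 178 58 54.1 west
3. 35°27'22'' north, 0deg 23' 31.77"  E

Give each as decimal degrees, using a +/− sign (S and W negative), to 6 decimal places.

1. -25.138817, 178.614082
2. -88.731167, -178.981694
3. 35.456111, 0.392158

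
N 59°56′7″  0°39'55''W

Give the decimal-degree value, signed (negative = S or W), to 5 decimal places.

59.93528, -0.66528

Lat: 59 + 56/60 + 7/3600 = 59.935278
N → positive
Lon: 0 + 39/60 + 55/3600 = 0.665278
W → negative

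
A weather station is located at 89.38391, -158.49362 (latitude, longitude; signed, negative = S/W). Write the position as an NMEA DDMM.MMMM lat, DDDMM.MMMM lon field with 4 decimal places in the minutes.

Lat: 89° + 0.383910 × 60 = 89° 23.034600′
Longitude is negative → W; |value| = 158.493620
Lon: 158° + 0.493620 × 60 = 158° 29.617200′

8923.0346,N / 15829.6172,W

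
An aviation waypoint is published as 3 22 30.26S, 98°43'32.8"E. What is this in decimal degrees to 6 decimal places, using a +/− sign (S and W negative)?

Latitude: 22′ + 30.26″ = 22.50433′; 3 + 22.50433/60 = 3.3750722
S ⇒ negate
λ: 98 + 43/60 + 32.8/3600 = 98.7257778
E → positive

-3.375072, 98.725778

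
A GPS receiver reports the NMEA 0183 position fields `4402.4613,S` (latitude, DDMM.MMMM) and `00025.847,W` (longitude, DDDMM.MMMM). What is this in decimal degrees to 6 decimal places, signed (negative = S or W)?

-44.041022, -0.430783

Lat: degrees = first 2 digits = 44, minutes = 2.4613; 44 + 2.4613/60 = 44.0410217
S → negative
Longitude: degrees = first 3 digits = 0, minutes = 25.847; 0 + 25.847/60 = 0.4307833
W → negative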